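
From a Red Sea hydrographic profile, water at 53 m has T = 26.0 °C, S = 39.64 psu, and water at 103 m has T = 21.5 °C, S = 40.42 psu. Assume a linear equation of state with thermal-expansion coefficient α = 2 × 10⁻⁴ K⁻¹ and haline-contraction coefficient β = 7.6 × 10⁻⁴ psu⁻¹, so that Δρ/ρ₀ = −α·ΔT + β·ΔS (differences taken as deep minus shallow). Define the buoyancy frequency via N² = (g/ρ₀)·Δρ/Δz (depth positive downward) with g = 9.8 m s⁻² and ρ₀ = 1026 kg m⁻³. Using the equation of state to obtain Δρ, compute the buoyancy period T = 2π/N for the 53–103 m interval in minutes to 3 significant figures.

6.12 min

ΔT = -4.5 K, ΔS = +0.78 psu (deep − shallow).
Δρ/ρ₀ = −αΔT + βΔS = 9.00 × 10⁻⁴ + 5.928 × 10⁻⁴ = 1.4928 × 10⁻³, so Δρ ≈ 1.532 kg m⁻³.
N² = (g/ρ₀)·Δρ/Δz = g·(Δρ/ρ₀)/Δz = 9.8 × 1.4928 × 10⁻³ / 50 = 2.9259 × 10⁻⁴ s⁻².
N = √(2.9259 × 10⁻⁴) = 0.017105 rad s⁻¹ → T = 2π/N = 367.33 s = 6.1222 min ≈ 6.12 min.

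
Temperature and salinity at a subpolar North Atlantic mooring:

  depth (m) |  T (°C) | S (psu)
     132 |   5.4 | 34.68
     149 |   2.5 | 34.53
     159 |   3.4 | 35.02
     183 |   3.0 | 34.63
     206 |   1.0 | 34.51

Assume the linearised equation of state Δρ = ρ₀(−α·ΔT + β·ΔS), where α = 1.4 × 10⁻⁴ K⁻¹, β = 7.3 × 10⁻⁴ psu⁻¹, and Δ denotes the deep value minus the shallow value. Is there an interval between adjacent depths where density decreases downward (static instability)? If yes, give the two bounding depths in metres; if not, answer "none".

Evaluate Δρ/ρ₀ = −αΔT + βΔS across each adjacent pair:
  132–149 m: −αΔT+βΔS = −(1.4 × 10⁻⁴)(-2.9)+(7.3 × 10⁻⁴)(-0.15) = 3.0 × 10⁻⁴ → stable
  149–159 m: −αΔT+βΔS = −(1.4 × 10⁻⁴)(+0.9)+(7.3 × 10⁻⁴)(+0.49) = 2.3 × 10⁻⁴ → stable
  159–183 m: −αΔT+βΔS = −(1.4 × 10⁻⁴)(-0.4)+(7.3 × 10⁻⁴)(-0.39) = -2.3 × 10⁻⁴ → UNSTABLE
  183–206 m: −αΔT+βΔS = −(1.4 × 10⁻⁴)(-2.0)+(7.3 × 10⁻⁴)(-0.12) = 1.9 × 10⁻⁴ → stable
The 159–183 m interval has Δρ < 0: lighter water underlies denser water.

159–183 m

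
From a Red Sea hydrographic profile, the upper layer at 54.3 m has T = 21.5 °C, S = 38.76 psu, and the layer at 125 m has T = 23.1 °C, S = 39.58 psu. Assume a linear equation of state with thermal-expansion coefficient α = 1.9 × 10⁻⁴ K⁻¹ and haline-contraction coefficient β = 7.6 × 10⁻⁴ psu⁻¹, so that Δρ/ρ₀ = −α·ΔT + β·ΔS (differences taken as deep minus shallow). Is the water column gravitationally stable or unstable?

ΔT = 23.1 − 21.5 = +1.6 K and ΔS = 39.58 − 38.76 = +0.82 psu (deep − shallow).
−αΔT = -3.04 × 10⁻⁴; βΔS = 6.232 × 10⁻⁴; sum Δρ/ρ₀ = 3.192 × 10⁻⁴.
Δρ/ρ₀ > 0, so Δρ > 0: deeper water is denser → statically stable.

stable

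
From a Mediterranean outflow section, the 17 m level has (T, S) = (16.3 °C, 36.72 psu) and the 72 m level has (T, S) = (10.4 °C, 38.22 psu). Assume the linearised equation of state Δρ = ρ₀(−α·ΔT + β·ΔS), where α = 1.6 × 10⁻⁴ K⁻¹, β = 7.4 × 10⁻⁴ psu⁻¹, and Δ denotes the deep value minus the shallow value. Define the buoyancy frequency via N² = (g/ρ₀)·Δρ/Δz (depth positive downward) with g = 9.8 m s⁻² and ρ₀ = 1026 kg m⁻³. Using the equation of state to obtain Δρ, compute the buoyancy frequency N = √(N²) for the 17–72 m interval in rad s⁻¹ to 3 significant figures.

0.0191 rad s⁻¹

ΔT = -5.9 K, ΔS = +1.50 psu (deep − shallow).
Δρ/ρ₀ = −αΔT + βΔS = 9.44 × 10⁻⁴ + 1.11 × 10⁻³ = 2.054 × 10⁻³, so Δρ ≈ 2.107 kg m⁻³.
N² = (g/ρ₀)·Δρ/Δz = g·(Δρ/ρ₀)/Δz = 9.8 × 2.054 × 10⁻³ / 55 = 3.6599 × 10⁻⁴ s⁻².
N = √(3.6599 × 10⁻⁴) = 0.019131 rad s⁻¹ ≈ 0.0191 rad s⁻¹.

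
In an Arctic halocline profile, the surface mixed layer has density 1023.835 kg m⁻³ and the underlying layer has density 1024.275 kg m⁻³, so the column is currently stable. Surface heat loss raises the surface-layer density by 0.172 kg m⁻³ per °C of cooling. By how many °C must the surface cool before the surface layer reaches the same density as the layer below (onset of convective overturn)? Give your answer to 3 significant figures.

2.56 °C

Density deficit of the surface layer: 1024.275 − 1023.835 = 0.44 kg m⁻³.
Required change = 0.44 / 0.172 = 2.56 °C.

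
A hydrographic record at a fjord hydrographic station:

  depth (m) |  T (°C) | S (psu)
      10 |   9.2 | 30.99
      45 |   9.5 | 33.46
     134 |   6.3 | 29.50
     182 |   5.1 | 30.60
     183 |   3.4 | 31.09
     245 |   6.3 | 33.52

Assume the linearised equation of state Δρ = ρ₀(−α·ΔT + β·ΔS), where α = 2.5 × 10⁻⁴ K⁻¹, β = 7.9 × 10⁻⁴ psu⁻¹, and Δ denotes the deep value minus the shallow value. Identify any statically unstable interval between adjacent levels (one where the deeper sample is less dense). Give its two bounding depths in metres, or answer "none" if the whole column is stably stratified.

45–134 m

Evaluate Δρ/ρ₀ = −αΔT + βΔS across each adjacent pair:
  10–45 m: −αΔT+βΔS = −(2.5 × 10⁻⁴)(+0.3)+(7.9 × 10⁻⁴)(+2.47) = 1.9 × 10⁻³ → stable
  45–134 m: −αΔT+βΔS = −(2.5 × 10⁻⁴)(-3.2)+(7.9 × 10⁻⁴)(-3.96) = -2.3 × 10⁻³ → UNSTABLE
  134–182 m: −αΔT+βΔS = −(2.5 × 10⁻⁴)(-1.2)+(7.9 × 10⁻⁴)(+1.10) = 1.2 × 10⁻³ → stable
  182–183 m: −αΔT+βΔS = −(2.5 × 10⁻⁴)(-1.7)+(7.9 × 10⁻⁴)(+0.49) = 8.1 × 10⁻⁴ → stable
  183–245 m: −αΔT+βΔS = −(2.5 × 10⁻⁴)(+2.9)+(7.9 × 10⁻⁴)(+2.43) = 1.2 × 10⁻³ → stable
The 45–134 m interval has Δρ < 0: lighter water underlies denser water.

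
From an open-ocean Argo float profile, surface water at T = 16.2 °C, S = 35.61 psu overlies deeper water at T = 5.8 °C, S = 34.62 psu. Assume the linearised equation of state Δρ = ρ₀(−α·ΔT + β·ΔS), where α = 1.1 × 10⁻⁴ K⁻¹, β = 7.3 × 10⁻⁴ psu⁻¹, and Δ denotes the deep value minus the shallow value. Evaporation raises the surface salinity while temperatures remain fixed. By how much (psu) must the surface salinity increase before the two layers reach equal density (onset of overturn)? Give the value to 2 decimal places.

0.58 psu

Neutral buoyancy requires −α(T_deep − T_surf) + β(S_deep − S_surf′) = 0.
S_surf′ = S_deep − (α/β)·ΔT = 34.62 − (1.1 × 10⁻⁴/7.3 × 10⁻⁴)·(-10.4) = 36.1871 psu.
Increase required: 36.1871 − 35.61 = 0.5771 psu.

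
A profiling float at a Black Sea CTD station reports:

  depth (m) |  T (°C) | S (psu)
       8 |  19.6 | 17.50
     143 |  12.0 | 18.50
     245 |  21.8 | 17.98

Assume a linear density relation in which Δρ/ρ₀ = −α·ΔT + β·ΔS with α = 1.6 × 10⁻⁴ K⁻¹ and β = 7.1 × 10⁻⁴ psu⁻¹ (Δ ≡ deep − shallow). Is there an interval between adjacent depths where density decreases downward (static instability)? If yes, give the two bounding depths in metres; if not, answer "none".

Evaluate Δρ/ρ₀ = −αΔT + βΔS across each adjacent pair:
  8–143 m: −αΔT+βΔS = −(1.6 × 10⁻⁴)(-7.6)+(7.1 × 10⁻⁴)(+1.00) = 1.9 × 10⁻³ → stable
  143–245 m: −αΔT+βΔS = −(1.6 × 10⁻⁴)(+9.8)+(7.1 × 10⁻⁴)(-0.52) = -1.9 × 10⁻³ → UNSTABLE
The 143–245 m interval has Δρ < 0: lighter water underlies denser water.

143–245 m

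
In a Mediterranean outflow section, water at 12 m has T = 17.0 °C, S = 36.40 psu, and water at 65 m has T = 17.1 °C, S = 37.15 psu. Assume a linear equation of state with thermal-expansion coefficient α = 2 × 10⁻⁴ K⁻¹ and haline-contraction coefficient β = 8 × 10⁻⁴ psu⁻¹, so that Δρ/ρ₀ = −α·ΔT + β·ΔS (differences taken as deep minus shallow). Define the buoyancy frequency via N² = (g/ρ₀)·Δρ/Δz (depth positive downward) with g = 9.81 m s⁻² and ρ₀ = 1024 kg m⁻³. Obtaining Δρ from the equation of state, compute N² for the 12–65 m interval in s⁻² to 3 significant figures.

ΔT = +0.1 K, ΔS = +0.75 psu (deep − shallow).
Δρ/ρ₀ = −αΔT + βΔS = -2.00 × 10⁻⁵ + 6.00 × 10⁻⁴ = 5.80 × 10⁻⁴, so Δρ ≈ 0.5939 kg m⁻³.
N² = (g/ρ₀)·Δρ/Δz = g·(Δρ/ρ₀)/Δz = 9.81 × 5.80 × 10⁻⁴ / 53 = 1.0735 × 10⁻⁴ s⁻² ≈ 1.07 × 10⁻⁴ s⁻².

1.07 × 10⁻⁴ s⁻²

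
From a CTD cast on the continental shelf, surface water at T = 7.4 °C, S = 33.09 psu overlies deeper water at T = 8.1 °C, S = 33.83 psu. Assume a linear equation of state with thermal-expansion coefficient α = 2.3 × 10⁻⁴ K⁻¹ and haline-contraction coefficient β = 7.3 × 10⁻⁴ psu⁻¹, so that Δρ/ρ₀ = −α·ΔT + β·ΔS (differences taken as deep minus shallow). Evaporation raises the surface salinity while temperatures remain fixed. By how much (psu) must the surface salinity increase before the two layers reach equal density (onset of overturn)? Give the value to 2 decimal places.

0.52 psu

Neutral buoyancy requires −α(T_deep − T_surf) + β(S_deep − S_surf′) = 0.
S_surf′ = S_deep − (α/β)·ΔT = 33.83 − (2.3 × 10⁻⁴/7.3 × 10⁻⁴)·(+0.7) = 33.6095 psu.
Increase required: 33.6095 − 33.09 = 0.5195 psu.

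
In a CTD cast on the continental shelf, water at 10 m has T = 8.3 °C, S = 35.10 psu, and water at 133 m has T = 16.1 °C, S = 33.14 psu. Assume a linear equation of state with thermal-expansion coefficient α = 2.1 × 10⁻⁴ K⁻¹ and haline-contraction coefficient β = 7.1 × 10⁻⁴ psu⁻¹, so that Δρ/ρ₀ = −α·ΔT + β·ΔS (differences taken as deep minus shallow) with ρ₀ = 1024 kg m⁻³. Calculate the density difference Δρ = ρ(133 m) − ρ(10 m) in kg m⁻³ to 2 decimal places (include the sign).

ΔT = +7.8 K, ΔS = -1.96 psu (deep − shallow).
Δρ/ρ₀ = −(2.1 × 10⁻⁴)(+7.8) + (7.1 × 10⁻⁴)(-1.96) = -3.0296 × 10⁻³.
Δρ = 1024 × (-3.0296 × 10⁻³) = -3.10 kg m⁻³.
Negative Δρ: lighter below, statically unstable.

-3.10 kg m⁻³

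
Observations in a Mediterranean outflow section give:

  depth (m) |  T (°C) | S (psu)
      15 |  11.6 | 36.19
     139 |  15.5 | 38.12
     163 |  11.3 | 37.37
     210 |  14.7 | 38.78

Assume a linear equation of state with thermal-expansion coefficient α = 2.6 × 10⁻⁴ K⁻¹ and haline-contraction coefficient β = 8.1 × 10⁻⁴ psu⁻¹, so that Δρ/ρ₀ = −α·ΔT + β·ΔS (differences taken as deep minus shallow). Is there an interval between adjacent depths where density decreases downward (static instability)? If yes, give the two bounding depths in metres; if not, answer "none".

none

Evaluate Δρ/ρ₀ = −αΔT + βΔS across each adjacent pair:
  15–139 m: −αΔT+βΔS = −(2.6 × 10⁻⁴)(+3.9)+(8.1 × 10⁻⁴)(+1.93) = 5.5 × 10⁻⁴ → stable
  139–163 m: −αΔT+βΔS = −(2.6 × 10⁻⁴)(-4.2)+(8.1 × 10⁻⁴)(-0.75) = 4.8 × 10⁻⁴ → stable
  163–210 m: −αΔT+βΔS = −(2.6 × 10⁻⁴)(+3.4)+(8.1 × 10⁻⁴)(+1.41) = 2.6 × 10⁻⁴ → stable
Every interval has Δρ > 0: the column is stably stratified throughout.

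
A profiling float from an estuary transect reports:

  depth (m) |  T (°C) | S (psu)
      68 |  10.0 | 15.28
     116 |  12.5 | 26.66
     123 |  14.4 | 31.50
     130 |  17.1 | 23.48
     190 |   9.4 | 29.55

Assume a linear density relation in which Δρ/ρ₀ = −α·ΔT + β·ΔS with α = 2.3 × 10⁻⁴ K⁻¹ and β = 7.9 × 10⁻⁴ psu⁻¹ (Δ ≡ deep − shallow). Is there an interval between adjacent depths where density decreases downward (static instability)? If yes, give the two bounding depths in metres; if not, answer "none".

123–130 m

Evaluate Δρ/ρ₀ = −αΔT + βΔS across each adjacent pair:
  68–116 m: −αΔT+βΔS = −(2.3 × 10⁻⁴)(+2.5)+(7.9 × 10⁻⁴)(+11.38) = 8.4 × 10⁻³ → stable
  116–123 m: −αΔT+βΔS = −(2.3 × 10⁻⁴)(+1.9)+(7.9 × 10⁻⁴)(+4.84) = 3.4 × 10⁻³ → stable
  123–130 m: −αΔT+βΔS = −(2.3 × 10⁻⁴)(+2.7)+(7.9 × 10⁻⁴)(-8.02) = -7.0 × 10⁻³ → UNSTABLE
  130–190 m: −αΔT+βΔS = −(2.3 × 10⁻⁴)(-7.7)+(7.9 × 10⁻⁴)(+6.07) = 6.6 × 10⁻³ → stable
The 123–130 m interval has Δρ < 0: lighter water underlies denser water.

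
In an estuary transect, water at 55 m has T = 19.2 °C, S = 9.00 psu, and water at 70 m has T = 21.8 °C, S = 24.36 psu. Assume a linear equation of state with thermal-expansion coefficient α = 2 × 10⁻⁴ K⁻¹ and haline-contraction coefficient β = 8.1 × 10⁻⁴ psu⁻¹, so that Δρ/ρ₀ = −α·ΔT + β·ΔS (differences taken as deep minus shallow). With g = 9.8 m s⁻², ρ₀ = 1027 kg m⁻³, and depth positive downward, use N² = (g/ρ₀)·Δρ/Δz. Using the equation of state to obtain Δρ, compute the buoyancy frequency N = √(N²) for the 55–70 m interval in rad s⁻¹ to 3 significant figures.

ΔT = +2.6 K, ΔS = +15.36 psu (deep − shallow).
Δρ/ρ₀ = −αΔT + βΔS = -5.20 × 10⁻⁴ + 0.0124416 = 0.0119216, so Δρ ≈ 12.24 kg m⁻³.
N² = (g/ρ₀)·Δρ/Δz = g·(Δρ/ρ₀)/Δz = 9.8 × 0.0119216 / 15 = 7.7888 × 10⁻³ s⁻².
N = √(7.7888 × 10⁻³) = 0.088254 rad s⁻¹ ≈ 0.0883 rad s⁻¹.

0.0883 rad s⁻¹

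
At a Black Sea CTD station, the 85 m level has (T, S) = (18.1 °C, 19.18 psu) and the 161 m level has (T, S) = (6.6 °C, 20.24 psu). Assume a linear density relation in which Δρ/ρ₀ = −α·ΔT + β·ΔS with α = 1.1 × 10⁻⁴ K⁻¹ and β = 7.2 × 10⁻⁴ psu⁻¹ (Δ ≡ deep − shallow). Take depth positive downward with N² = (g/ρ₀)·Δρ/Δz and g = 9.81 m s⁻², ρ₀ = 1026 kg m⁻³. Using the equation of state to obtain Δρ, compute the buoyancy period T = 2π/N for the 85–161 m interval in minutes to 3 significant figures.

6.47 min

ΔT = -11.5 K, ΔS = +1.06 psu (deep − shallow).
Δρ/ρ₀ = −αΔT + βΔS = 1.265 × 10⁻³ + 7.632 × 10⁻⁴ = 2.0282 × 10⁻³, so Δρ ≈ 2.081 kg m⁻³.
N² = (g/ρ₀)·Δρ/Δz = g·(Δρ/ρ₀)/Δz = 9.81 × 2.0282 × 10⁻³ / 76 = 2.6180 × 10⁻⁴ s⁻².
N = √(2.6180 × 10⁻⁴) = 0.016180 rad s⁻¹ → T = 2π/N = 388.33 s = 6.4722 min ≈ 6.47 min.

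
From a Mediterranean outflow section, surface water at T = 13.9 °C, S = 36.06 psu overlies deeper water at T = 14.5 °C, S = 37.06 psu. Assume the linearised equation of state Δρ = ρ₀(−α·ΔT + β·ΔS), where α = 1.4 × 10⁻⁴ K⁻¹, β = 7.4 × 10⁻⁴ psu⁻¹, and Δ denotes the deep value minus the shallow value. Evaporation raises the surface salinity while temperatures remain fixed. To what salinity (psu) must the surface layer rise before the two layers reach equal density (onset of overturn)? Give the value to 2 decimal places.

36.95 psu

Neutral buoyancy requires −α(T_deep − T_surf) + β(S_deep − S_surf′) = 0.
S_surf′ = S_deep − (α/β)·ΔT = 37.06 − (1.4 × 10⁻⁴/7.4 × 10⁻⁴)·(+0.6) = 36.9465 psu.
Increase required: 36.9465 − 36.06 = 0.8865 psu.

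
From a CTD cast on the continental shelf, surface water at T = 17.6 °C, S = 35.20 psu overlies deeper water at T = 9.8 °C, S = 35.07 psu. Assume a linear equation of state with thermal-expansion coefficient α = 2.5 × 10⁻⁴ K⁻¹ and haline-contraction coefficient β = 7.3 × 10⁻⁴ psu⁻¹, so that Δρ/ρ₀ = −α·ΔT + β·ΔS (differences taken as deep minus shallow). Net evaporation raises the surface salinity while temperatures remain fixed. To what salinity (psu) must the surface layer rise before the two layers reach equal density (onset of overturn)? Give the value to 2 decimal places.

Neutral buoyancy requires −α(T_deep − T_surf) + β(S_deep − S_surf′) = 0.
S_surf′ = S_deep − (α/β)·ΔT = 35.07 − (2.5 × 10⁻⁴/7.3 × 10⁻⁴)·(-7.8) = 37.7412 psu.
Increase required: 37.7412 − 35.20 = 2.5412 psu.

37.74 psu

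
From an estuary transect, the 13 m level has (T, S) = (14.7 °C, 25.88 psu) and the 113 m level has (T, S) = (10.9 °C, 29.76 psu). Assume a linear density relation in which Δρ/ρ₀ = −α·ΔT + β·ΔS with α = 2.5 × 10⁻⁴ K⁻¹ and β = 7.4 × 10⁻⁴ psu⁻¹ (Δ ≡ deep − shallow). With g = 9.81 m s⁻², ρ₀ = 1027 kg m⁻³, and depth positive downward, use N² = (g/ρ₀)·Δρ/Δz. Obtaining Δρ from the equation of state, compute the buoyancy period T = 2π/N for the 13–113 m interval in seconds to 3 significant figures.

325 s

ΔT = -3.8 K, ΔS = +3.88 psu (deep − shallow).
Δρ/ρ₀ = −αΔT + βΔS = 9.50 × 10⁻⁴ + 2.8712 × 10⁻³ = 3.8212 × 10⁻³, so Δρ ≈ 3.924 kg m⁻³.
N² = (g/ρ₀)·Δρ/Δz = g·(Δρ/ρ₀)/Δz = 9.81 × 3.8212 × 10⁻³ / 100 = 3.7486 × 10⁻⁴ s⁻².
N = √(3.7486 × 10⁻⁴) = 0.019361 rad s⁻¹ → T = 2π/N = 324.53 s ≈ 325 s.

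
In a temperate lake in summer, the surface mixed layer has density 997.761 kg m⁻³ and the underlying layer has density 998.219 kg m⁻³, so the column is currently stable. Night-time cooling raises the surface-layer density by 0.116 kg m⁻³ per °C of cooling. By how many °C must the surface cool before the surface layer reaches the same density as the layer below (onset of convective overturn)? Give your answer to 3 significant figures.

3.95 °C

Density deficit of the surface layer: 998.219 − 997.761 = 0.458 kg m⁻³.
Required change = 0.458 / 0.116 = 3.95 °C.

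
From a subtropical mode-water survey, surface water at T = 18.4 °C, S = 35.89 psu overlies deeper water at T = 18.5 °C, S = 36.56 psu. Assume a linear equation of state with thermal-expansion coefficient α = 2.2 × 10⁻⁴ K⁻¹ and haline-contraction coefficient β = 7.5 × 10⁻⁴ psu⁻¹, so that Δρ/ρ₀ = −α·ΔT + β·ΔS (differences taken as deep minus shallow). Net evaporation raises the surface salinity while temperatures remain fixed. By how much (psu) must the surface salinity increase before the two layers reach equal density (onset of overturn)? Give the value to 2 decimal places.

0.64 psu

Neutral buoyancy requires −α(T_deep − T_surf) + β(S_deep − S_surf′) = 0.
S_surf′ = S_deep − (α/β)·ΔT = 36.56 − (2.2 × 10⁻⁴/7.5 × 10⁻⁴)·(+0.1) = 36.5307 psu.
Increase required: 36.5307 − 35.89 = 0.6407 psu.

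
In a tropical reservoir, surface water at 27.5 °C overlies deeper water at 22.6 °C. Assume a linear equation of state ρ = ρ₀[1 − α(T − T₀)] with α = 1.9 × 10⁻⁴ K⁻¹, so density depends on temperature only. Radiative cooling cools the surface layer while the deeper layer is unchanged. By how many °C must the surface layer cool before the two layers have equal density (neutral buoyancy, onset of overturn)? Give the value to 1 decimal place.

4.9 °C

With temperature the only control, equal density requires T_surf′ = T_deep.
T_surf′ = 22.6 °C.
Cooling required: 27.5 − 22.6 = 4.9 °C.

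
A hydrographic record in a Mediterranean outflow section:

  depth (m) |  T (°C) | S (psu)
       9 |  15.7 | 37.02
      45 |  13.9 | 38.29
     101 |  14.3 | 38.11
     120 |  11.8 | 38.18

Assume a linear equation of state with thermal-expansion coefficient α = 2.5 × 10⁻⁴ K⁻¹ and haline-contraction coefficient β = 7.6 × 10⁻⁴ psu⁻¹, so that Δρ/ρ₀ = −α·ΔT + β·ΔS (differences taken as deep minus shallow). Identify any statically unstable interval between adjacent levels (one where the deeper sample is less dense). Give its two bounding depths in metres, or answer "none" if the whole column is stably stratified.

45–101 m

Evaluate Δρ/ρ₀ = −αΔT + βΔS across each adjacent pair:
  9–45 m: −αΔT+βΔS = −(2.5 × 10⁻⁴)(-1.8)+(7.6 × 10⁻⁴)(+1.27) = 1.4 × 10⁻³ → stable
  45–101 m: −αΔT+βΔS = −(2.5 × 10⁻⁴)(+0.4)+(7.6 × 10⁻⁴)(-0.18) = -2.4 × 10⁻⁴ → UNSTABLE
  101–120 m: −αΔT+βΔS = −(2.5 × 10⁻⁴)(-2.5)+(7.6 × 10⁻⁴)(+0.07) = 6.8 × 10⁻⁴ → stable
The 45–101 m interval has Δρ < 0: lighter water underlies denser water.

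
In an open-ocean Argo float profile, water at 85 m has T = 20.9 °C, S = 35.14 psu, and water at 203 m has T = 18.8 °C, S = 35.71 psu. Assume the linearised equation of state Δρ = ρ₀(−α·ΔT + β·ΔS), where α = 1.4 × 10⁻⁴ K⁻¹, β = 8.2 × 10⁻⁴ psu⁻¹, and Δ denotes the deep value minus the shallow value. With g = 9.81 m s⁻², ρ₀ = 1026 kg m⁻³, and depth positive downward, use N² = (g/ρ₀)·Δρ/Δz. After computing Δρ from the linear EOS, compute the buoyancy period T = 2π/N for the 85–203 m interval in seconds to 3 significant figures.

ΔT = -2.1 K, ΔS = +0.57 psu (deep − shallow).
Δρ/ρ₀ = −αΔT + βΔS = 2.94 × 10⁻⁴ + 4.674 × 10⁻⁴ = 7.614 × 10⁻⁴, so Δρ ≈ 0.7812 kg m⁻³.
N² = (g/ρ₀)·Δρ/Δz = g·(Δρ/ρ₀)/Δz = 9.81 × 7.614 × 10⁻⁴ / 118 = 6.3299 × 10⁻⁵ s⁻².
N = √(6.3299 × 10⁻⁵) = 7.9561 × 10⁻³ rad s⁻¹ → T = 2π/N = 789.73 s ≈ 790 s.

790 s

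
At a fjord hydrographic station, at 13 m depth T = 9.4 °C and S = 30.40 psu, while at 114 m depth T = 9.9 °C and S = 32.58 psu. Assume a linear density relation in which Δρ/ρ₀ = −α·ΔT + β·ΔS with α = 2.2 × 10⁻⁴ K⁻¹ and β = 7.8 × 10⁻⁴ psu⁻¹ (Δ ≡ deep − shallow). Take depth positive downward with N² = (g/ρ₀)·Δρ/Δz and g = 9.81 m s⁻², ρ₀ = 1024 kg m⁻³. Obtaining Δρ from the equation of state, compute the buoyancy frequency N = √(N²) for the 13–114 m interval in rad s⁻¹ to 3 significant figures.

0.0124 rad s⁻¹

ΔT = +0.5 K, ΔS = +2.18 psu (deep − shallow).
Δρ/ρ₀ = −αΔT + βΔS = -1.10 × 10⁻⁴ + 1.7004 × 10⁻³ = 1.5904 × 10⁻³, so Δρ ≈ 1.629 kg m⁻³.
N² = (g/ρ₀)·Δρ/Δz = g·(Δρ/ρ₀)/Δz = 9.81 × 1.5904 × 10⁻³ / 101 = 1.5447 × 10⁻⁴ s⁻².
N = √(1.5447 × 10⁻⁴) = 0.012429 rad s⁻¹ ≈ 0.0124 rad s⁻¹.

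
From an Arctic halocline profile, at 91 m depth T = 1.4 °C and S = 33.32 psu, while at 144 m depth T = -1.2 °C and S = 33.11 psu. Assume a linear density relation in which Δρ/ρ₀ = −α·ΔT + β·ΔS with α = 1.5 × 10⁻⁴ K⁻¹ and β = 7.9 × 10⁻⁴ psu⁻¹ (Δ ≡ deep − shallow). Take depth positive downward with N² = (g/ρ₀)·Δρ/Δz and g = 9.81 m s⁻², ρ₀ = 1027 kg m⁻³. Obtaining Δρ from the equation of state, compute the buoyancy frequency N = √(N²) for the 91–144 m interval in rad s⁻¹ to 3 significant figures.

6.44 × 10⁻³ rad s⁻¹

ΔT = -2.6 K, ΔS = -0.21 psu (deep − shallow).
Δρ/ρ₀ = −αΔT + βΔS = 3.90 × 10⁻⁴ − 1.659 × 10⁻⁴ = 2.241 × 10⁻⁴, so Δρ ≈ 0.2302 kg m⁻³.
N² = (g/ρ₀)·Δρ/Δz = g·(Δρ/ρ₀)/Δz = 9.81 × 2.241 × 10⁻⁴ / 53 = 4.1480 × 10⁻⁵ s⁻².
N = √(4.1480 × 10⁻⁵) = 6.4405 × 10⁻³ rad s⁻¹ ≈ 6.44 × 10⁻³ rad s⁻¹.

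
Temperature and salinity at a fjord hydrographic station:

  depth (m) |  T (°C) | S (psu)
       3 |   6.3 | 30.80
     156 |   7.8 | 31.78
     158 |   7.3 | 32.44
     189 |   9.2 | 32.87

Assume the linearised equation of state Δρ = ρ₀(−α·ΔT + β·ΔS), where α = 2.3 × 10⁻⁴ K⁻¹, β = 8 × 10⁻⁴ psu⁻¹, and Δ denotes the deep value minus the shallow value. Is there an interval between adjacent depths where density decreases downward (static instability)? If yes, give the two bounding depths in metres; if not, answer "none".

158–189 m

Evaluate Δρ/ρ₀ = −αΔT + βΔS across each adjacent pair:
  3–156 m: −αΔT+βΔS = −(2.3 × 10⁻⁴)(+1.5)+(8 × 10⁻⁴)(+0.98) = 4.4 × 10⁻⁴ → stable
  156–158 m: −αΔT+βΔS = −(2.3 × 10⁻⁴)(-0.5)+(8 × 10⁻⁴)(+0.66) = 6.4 × 10⁻⁴ → stable
  158–189 m: −αΔT+βΔS = −(2.3 × 10⁻⁴)(+1.9)+(8 × 10⁻⁴)(+0.43) = -9.3 × 10⁻⁵ → UNSTABLE
The 158–189 m interval has Δρ < 0: lighter water underlies denser water.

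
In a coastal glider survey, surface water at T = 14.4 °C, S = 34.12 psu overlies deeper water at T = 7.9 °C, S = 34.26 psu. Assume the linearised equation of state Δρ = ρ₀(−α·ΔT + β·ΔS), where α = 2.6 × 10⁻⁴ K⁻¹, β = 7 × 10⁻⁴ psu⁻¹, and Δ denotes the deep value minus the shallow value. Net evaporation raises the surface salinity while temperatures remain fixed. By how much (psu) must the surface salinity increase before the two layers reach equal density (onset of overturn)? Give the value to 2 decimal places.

Neutral buoyancy requires −α(T_deep − T_surf) + β(S_deep − S_surf′) = 0.
S_surf′ = S_deep − (α/β)·ΔT = 34.26 − (2.6 × 10⁻⁴/7 × 10⁻⁴)·(-6.5) = 36.6743 psu.
Increase required: 36.6743 − 34.12 = 2.5543 psu.

2.55 psu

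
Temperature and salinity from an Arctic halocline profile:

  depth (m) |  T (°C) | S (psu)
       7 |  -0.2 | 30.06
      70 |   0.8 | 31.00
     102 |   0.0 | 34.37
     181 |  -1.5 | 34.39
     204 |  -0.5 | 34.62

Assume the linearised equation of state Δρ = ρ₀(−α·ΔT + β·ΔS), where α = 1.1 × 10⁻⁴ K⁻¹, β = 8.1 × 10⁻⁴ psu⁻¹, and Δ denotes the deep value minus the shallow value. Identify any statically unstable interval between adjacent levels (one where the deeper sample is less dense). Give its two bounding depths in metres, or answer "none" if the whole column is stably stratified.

none

Evaluate Δρ/ρ₀ = −αΔT + βΔS across each adjacent pair:
  7–70 m: −αΔT+βΔS = −(1.1 × 10⁻⁴)(+1.0)+(8.1 × 10⁻⁴)(+0.94) = 6.5 × 10⁻⁴ → stable
  70–102 m: −αΔT+βΔS = −(1.1 × 10⁻⁴)(-0.8)+(8.1 × 10⁻⁴)(+3.37) = 2.8 × 10⁻³ → stable
  102–181 m: −αΔT+βΔS = −(1.1 × 10⁻⁴)(-1.5)+(8.1 × 10⁻⁴)(+0.02) = 1.8 × 10⁻⁴ → stable
  181–204 m: −αΔT+βΔS = −(1.1 × 10⁻⁴)(+1.0)+(8.1 × 10⁻⁴)(+0.23) = 7.6 × 10⁻⁵ → stable
Every interval has Δρ > 0: the column is stably stratified throughout.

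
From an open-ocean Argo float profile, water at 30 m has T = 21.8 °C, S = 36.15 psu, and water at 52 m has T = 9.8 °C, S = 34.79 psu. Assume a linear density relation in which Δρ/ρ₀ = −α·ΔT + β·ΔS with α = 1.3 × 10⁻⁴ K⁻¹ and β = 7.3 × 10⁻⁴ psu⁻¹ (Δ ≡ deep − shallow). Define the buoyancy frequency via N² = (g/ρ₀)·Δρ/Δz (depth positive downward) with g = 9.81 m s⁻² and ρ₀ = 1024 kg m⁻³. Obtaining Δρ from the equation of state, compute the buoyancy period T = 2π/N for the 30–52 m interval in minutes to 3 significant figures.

ΔT = -12.0 K, ΔS = -1.36 psu (deep − shallow).
Δρ/ρ₀ = −αΔT + βΔS = 1.56 × 10⁻³ − 9.928 × 10⁻⁴ = 5.672 × 10⁻⁴, so Δρ ≈ 0.5808 kg m⁻³.
N² = (g/ρ₀)·Δρ/Δz = g·(Δρ/ρ₀)/Δz = 9.81 × 5.672 × 10⁻⁴ / 22 = 2.5292 × 10⁻⁴ s⁻².
N = √(2.5292 × 10⁻⁴) = 0.015903 rad s⁻¹ → T = 2π/N = 395.09 s = 6.5848 min ≈ 6.58 min.

6.58 min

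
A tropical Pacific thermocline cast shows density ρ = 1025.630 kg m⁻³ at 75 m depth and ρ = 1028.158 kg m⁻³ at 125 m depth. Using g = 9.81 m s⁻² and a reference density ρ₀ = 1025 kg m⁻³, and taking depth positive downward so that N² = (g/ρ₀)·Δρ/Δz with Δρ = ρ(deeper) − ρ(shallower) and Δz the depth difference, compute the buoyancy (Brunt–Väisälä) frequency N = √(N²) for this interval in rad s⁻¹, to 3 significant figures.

0.0220 rad s⁻¹

Δρ = 1028.158 − 1025.630 = 2.528 kg m⁻³ over Δz = 125 − 75 = 50 m.
N² = (9.81/1025) × (2.528/50) = 4.8390 × 10⁻⁴ s⁻².
N = √(4.8390 × 10⁻⁴) = 0.021998 rad s⁻¹ ≈ 0.0220 rad s⁻¹.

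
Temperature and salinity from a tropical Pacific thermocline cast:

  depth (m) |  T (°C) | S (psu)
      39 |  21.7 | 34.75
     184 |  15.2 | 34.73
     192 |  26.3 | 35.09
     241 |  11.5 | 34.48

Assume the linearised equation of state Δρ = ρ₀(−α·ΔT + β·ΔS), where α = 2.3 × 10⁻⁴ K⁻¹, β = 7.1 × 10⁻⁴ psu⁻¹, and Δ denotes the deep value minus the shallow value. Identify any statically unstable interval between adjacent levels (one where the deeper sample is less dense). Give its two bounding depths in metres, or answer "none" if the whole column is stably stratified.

184–192 m

Evaluate Δρ/ρ₀ = −αΔT + βΔS across each adjacent pair:
  39–184 m: −αΔT+βΔS = −(2.3 × 10⁻⁴)(-6.5)+(7.1 × 10⁻⁴)(-0.02) = 1.5 × 10⁻³ → stable
  184–192 m: −αΔT+βΔS = −(2.3 × 10⁻⁴)(+11.1)+(7.1 × 10⁻⁴)(+0.36) = -2.3 × 10⁻³ → UNSTABLE
  192–241 m: −αΔT+βΔS = −(2.3 × 10⁻⁴)(-14.8)+(7.1 × 10⁻⁴)(-0.61) = 3.0 × 10⁻³ → stable
The 184–192 m interval has Δρ < 0: lighter water underlies denser water.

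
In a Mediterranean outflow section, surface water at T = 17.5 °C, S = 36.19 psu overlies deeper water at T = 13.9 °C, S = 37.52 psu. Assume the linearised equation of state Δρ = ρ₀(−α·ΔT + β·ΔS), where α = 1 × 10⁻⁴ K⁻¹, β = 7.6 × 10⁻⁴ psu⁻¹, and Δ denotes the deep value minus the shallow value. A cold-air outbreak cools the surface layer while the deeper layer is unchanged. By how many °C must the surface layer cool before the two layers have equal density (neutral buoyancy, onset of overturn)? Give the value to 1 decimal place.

Neutral buoyancy requires Δρ = 0, i.e. −α(T_deep − T_surf′) + β(S_deep − S_surf) = 0.
T_surf′ = T_deep − (β/α)·ΔS = 13.9 − (7.6 × 10⁻⁴/1 × 10⁻⁴)·(+1.33) = 3.792 °C.
Cooling required: 17.5 − (3.792) = 13.708 °C.

13.7 °C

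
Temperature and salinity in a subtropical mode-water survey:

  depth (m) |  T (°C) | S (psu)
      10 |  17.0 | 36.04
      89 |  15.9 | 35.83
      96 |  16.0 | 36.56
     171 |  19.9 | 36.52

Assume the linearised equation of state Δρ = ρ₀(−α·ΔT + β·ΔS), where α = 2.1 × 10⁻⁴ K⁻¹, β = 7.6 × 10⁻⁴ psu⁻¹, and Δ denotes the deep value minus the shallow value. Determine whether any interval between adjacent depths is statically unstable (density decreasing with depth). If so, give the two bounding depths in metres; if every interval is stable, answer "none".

96–171 m

Evaluate Δρ/ρ₀ = −αΔT + βΔS across each adjacent pair:
  10–89 m: −αΔT+βΔS = −(2.1 × 10⁻⁴)(-1.1)+(7.6 × 10⁻⁴)(-0.21) = 7.1 × 10⁻⁵ → stable
  89–96 m: −αΔT+βΔS = −(2.1 × 10⁻⁴)(+0.1)+(7.6 × 10⁻⁴)(+0.73) = 5.3 × 10⁻⁴ → stable
  96–171 m: −αΔT+βΔS = −(2.1 × 10⁻⁴)(+3.9)+(7.6 × 10⁻⁴)(-0.04) = -8.5 × 10⁻⁴ → UNSTABLE
The 96–171 m interval has Δρ < 0: lighter water underlies denser water.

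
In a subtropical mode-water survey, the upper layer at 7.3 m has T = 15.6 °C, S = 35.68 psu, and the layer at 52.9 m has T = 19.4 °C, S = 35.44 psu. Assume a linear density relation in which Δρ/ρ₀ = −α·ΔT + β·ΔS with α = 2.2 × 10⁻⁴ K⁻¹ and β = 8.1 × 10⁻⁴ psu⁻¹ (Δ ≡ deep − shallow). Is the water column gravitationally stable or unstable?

unstable

ΔT = 19.4 − 15.6 = +3.8 K and ΔS = 35.44 − 35.68 = -0.24 psu (deep − shallow).
−αΔT = -8.36 × 10⁻⁴; βΔS = -1.944 × 10⁻⁴; sum Δρ/ρ₀ = -1.0304 × 10⁻³.
Δρ/ρ₀ < 0, so Δρ < 0: deeper water is lighter → statically unstable; the column would overturn.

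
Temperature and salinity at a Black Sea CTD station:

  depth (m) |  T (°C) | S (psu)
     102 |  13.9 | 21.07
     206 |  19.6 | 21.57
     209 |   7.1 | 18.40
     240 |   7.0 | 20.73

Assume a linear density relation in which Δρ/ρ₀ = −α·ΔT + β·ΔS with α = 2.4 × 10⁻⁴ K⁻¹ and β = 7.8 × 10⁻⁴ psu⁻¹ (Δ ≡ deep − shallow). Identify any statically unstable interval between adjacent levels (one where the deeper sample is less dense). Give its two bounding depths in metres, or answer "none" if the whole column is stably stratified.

102–206 m

Evaluate Δρ/ρ₀ = −αΔT + βΔS across each adjacent pair:
  102–206 m: −αΔT+βΔS = −(2.4 × 10⁻⁴)(+5.7)+(7.8 × 10⁻⁴)(+0.50) = -9.8 × 10⁻⁴ → UNSTABLE
  206–209 m: −αΔT+βΔS = −(2.4 × 10⁻⁴)(-12.5)+(7.8 × 10⁻⁴)(-3.17) = 5.3 × 10⁻⁴ → stable
  209–240 m: −αΔT+βΔS = −(2.4 × 10⁻⁴)(-0.1)+(7.8 × 10⁻⁴)(+2.33) = 1.8 × 10⁻³ → stable
The 102–206 m interval has Δρ < 0: lighter water underlies denser water.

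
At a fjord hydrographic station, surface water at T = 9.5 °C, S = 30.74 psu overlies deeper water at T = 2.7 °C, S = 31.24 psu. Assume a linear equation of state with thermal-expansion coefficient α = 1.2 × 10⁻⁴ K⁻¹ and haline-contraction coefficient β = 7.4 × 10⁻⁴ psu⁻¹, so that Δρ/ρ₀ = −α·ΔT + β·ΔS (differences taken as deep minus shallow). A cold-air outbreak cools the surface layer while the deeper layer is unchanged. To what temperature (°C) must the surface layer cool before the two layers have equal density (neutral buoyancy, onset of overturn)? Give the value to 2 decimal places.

Neutral buoyancy requires Δρ = 0, i.e. −α(T_deep − T_surf′) + β(S_deep − S_surf) = 0.
T_surf′ = T_deep − (β/α)·ΔS = 2.7 − (7.4 × 10⁻⁴/1.2 × 10⁻⁴)·(+0.50) = -0.3833 °C.
Cooling required: 9.5 − (-0.3833) = 9.8833 °C.

-0.38 °C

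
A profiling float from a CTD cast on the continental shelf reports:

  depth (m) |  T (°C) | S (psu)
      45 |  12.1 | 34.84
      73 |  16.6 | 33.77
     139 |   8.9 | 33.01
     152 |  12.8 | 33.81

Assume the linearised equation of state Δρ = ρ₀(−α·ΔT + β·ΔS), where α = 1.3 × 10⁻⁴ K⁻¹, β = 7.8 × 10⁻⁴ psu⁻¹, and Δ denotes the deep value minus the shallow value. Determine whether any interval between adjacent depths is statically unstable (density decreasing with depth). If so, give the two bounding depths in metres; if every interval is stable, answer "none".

45–73 m

Evaluate Δρ/ρ₀ = −αΔT + βΔS across each adjacent pair:
  45–73 m: −αΔT+βΔS = −(1.3 × 10⁻⁴)(+4.5)+(7.8 × 10⁻⁴)(-1.07) = -1.4 × 10⁻³ → UNSTABLE
  73–139 m: −αΔT+βΔS = −(1.3 × 10⁻⁴)(-7.7)+(7.8 × 10⁻⁴)(-0.76) = 4.1 × 10⁻⁴ → stable
  139–152 m: −αΔT+βΔS = −(1.3 × 10⁻⁴)(+3.9)+(7.8 × 10⁻⁴)(+0.80) = 1.2 × 10⁻⁴ → stable
The 45–73 m interval has Δρ < 0: lighter water underlies denser water.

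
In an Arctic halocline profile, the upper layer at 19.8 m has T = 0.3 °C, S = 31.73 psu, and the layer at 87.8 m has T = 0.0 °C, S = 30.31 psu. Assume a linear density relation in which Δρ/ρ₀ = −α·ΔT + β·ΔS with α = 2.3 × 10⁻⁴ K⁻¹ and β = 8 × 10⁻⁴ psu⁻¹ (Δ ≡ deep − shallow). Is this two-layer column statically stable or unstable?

unstable

ΔT = 0.0 − 0.3 = -0.3 K and ΔS = 30.31 − 31.73 = -1.42 psu (deep − shallow).
−αΔT = 6.90 × 10⁻⁵; βΔS = -1.136 × 10⁻³; sum Δρ/ρ₀ = -1.067 × 10⁻³.
Δρ/ρ₀ < 0, so Δρ < 0: deeper water is lighter → statically unstable; the column would overturn.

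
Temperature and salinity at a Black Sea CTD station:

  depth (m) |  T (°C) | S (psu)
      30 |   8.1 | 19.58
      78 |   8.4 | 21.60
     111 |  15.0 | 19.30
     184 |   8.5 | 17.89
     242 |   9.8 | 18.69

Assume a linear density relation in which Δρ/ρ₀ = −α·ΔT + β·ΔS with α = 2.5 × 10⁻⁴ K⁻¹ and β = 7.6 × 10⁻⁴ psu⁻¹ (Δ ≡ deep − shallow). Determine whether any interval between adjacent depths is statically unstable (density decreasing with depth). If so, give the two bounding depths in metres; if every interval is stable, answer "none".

Evaluate Δρ/ρ₀ = −αΔT + βΔS across each adjacent pair:
  30–78 m: −αΔT+βΔS = −(2.5 × 10⁻⁴)(+0.3)+(7.6 × 10⁻⁴)(+2.02) = 1.5 × 10⁻³ → stable
  78–111 m: −αΔT+βΔS = −(2.5 × 10⁻⁴)(+6.6)+(7.6 × 10⁻⁴)(-2.30) = -3.4 × 10⁻³ → UNSTABLE
  111–184 m: −αΔT+βΔS = −(2.5 × 10⁻⁴)(-6.5)+(7.6 × 10⁻⁴)(-1.41) = 5.5 × 10⁻⁴ → stable
  184–242 m: −αΔT+βΔS = −(2.5 × 10⁻⁴)(+1.3)+(7.6 × 10⁻⁴)(+0.80) = 2.8 × 10⁻⁴ → stable
The 78–111 m interval has Δρ < 0: lighter water underlies denser water.

78–111 m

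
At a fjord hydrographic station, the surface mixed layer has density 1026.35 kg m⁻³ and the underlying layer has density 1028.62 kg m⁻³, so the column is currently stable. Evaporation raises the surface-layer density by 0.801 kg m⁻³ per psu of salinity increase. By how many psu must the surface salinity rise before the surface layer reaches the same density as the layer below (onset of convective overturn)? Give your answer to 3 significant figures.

2.83 psu

Density deficit of the surface layer: 1028.62 − 1026.35 = 2.27 kg m⁻³.
Required change = 2.27 / 0.801 = 2.83 psu.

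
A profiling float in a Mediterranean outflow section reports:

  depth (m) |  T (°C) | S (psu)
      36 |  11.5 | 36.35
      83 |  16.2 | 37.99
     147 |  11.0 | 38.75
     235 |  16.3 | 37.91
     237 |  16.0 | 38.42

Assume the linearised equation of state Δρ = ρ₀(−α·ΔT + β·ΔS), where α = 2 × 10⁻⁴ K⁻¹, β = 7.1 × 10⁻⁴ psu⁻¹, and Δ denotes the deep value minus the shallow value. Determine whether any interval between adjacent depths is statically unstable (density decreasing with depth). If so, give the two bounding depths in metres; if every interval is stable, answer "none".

147–235 m

Evaluate Δρ/ρ₀ = −αΔT + βΔS across each adjacent pair:
  36–83 m: −αΔT+βΔS = −(2 × 10⁻⁴)(+4.7)+(7.1 × 10⁻⁴)(+1.64) = 2.2 × 10⁻⁴ → stable
  83–147 m: −αΔT+βΔS = −(2 × 10⁻⁴)(-5.2)+(7.1 × 10⁻⁴)(+0.76) = 1.6 × 10⁻³ → stable
  147–235 m: −αΔT+βΔS = −(2 × 10⁻⁴)(+5.3)+(7.1 × 10⁻⁴)(-0.84) = -1.7 × 10⁻³ → UNSTABLE
  235–237 m: −αΔT+βΔS = −(2 × 10⁻⁴)(-0.3)+(7.1 × 10⁻⁴)(+0.51) = 4.2 × 10⁻⁴ → stable
The 147–235 m interval has Δρ < 0: lighter water underlies denser water.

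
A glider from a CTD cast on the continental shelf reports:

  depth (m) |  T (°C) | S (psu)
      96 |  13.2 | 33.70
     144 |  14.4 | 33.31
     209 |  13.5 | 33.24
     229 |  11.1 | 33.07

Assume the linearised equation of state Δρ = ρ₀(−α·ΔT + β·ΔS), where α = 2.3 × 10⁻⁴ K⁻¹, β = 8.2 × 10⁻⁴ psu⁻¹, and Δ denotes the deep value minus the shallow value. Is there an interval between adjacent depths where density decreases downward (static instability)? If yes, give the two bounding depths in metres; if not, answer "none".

96–144 m

Evaluate Δρ/ρ₀ = −αΔT + βΔS across each adjacent pair:
  96–144 m: −αΔT+βΔS = −(2.3 × 10⁻⁴)(+1.2)+(8.2 × 10⁻⁴)(-0.39) = -6.0 × 10⁻⁴ → UNSTABLE
  144–209 m: −αΔT+βΔS = −(2.3 × 10⁻⁴)(-0.9)+(8.2 × 10⁻⁴)(-0.07) = 1.5 × 10⁻⁴ → stable
  209–229 m: −αΔT+βΔS = −(2.3 × 10⁻⁴)(-2.4)+(8.2 × 10⁻⁴)(-0.17) = 4.1 × 10⁻⁴ → stable
The 96–144 m interval has Δρ < 0: lighter water underlies denser water.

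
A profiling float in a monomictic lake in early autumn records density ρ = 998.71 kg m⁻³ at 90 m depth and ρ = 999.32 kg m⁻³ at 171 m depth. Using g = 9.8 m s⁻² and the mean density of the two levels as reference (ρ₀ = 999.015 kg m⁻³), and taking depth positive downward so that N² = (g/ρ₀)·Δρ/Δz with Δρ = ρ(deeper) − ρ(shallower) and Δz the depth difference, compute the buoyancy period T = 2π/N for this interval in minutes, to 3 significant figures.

Δρ = 999.32 − 998.71 = 0.61 kg m⁻³ over Δz = 171 − 90 = 81 m.
N² = (9.8/999.015) × (0.61/81) = 7.3875 × 10⁻⁵ s⁻².
N = √(7.3875 × 10⁻⁵) = 8.5951 × 10⁻³ rad s⁻¹, so T = 2π/N = 731.02 s = 12.184 min ≈ 12.2 min.

12.2 min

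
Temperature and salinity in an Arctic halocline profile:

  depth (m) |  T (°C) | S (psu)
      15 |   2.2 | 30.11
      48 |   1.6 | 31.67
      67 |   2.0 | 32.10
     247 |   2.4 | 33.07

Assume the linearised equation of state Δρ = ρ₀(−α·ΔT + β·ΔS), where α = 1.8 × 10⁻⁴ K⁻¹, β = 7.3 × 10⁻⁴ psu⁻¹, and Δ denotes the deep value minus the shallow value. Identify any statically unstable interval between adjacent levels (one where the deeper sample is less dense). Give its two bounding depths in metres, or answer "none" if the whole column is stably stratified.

Evaluate Δρ/ρ₀ = −αΔT + βΔS across each adjacent pair:
  15–48 m: −αΔT+βΔS = −(1.8 × 10⁻⁴)(-0.6)+(7.3 × 10⁻⁴)(+1.56) = 1.2 × 10⁻³ → stable
  48–67 m: −αΔT+βΔS = −(1.8 × 10⁻⁴)(+0.4)+(7.3 × 10⁻⁴)(+0.43) = 2.4 × 10⁻⁴ → stable
  67–247 m: −αΔT+βΔS = −(1.8 × 10⁻⁴)(+0.4)+(7.3 × 10⁻⁴)(+0.97) = 6.4 × 10⁻⁴ → stable
Every interval has Δρ > 0: the column is stably stratified throughout.

none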